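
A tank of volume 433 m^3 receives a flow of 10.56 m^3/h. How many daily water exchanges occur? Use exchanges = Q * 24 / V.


Daily flow volume = 10.56 m^3/h * 24 h = 253.44 m^3/day
Exchanges = daily flow / tank volume = 253.44 / 433 = 0.585312 exchanges/day

0.585312 exchanges/day


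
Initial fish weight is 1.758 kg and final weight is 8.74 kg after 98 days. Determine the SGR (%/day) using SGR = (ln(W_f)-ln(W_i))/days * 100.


ln(W_f) = ln(8.74) = 2.1679102
ln(W_i) = ln(1.758) = 0.5641768
ln(W_f) - ln(W_i) = 2.1679102 - 0.5641768 = 1.6037334
SGR = 1.6037334 / 98 * 100 = 1.63646 %/day

1.63646 %/day


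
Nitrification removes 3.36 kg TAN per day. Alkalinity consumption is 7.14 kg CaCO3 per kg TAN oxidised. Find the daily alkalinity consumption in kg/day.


Alkalinity factor: 7.14 kg CaCO3 consumed per kg TAN nitrified
alk = 3.36 kg TAN * 7.14 = 23.9904 kg CaCO3/day

23.9904 kg CaCO3/day


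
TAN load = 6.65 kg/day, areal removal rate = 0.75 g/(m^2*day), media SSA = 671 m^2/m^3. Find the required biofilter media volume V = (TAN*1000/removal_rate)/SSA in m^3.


A = 6.65*1000 / 0.75 = 8866.6667 m^2
V = 8866.6667 / 671 = 13.2141

13.2141 m^3


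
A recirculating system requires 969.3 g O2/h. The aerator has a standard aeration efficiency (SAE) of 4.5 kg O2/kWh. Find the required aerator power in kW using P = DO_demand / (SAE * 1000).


SAE in g O2/kWh = 4.5 * 1000 = 4500 g/kWh
P = DO_demand / SAE_g = 969.3 / 4500 = 0.2154 kW

0.2154 kW


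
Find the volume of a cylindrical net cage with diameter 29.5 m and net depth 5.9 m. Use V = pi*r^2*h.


r = d/2 = 29.5/2 = 14.75 m
Base area = pi*r^2 = pi*14.75^2 = 683.49275 m^2
Volume = 683.49275 * 5.9 = 4032.61 m^3

4032.61 m^3


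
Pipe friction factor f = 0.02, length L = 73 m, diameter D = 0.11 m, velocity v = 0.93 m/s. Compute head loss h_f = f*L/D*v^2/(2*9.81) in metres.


v^2 = 0.93^2 = 0.8649 m^2/s^2
L/D = 73/0.11 = 663.63636
h_f = f*(L/D)*v^2/(2g) = 0.02 * 663.63636 * 0.8649 / 19.62 = 0.585096 m

0.585096 m


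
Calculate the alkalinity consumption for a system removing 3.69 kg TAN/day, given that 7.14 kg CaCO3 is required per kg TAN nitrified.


Alkalinity factor: 7.14 kg CaCO3 consumed per kg TAN nitrified
alk = 3.69 kg TAN * 7.14 = 26.3466 kg CaCO3/day

26.3466 kg CaCO3/day


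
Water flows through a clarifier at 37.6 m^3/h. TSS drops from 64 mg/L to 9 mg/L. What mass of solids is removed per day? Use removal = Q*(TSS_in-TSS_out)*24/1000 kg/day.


Concentration drop: TSS_in - TSS_out = 64 - 9 = 55 mg/L
Hourly solids removed = Q * dTSS = 37.6 m^3/h * 55 mg/L = 2068 g/h  (m^3/h * mg/L = g/h)
Daily solids removed = 2068 * 24 = 49632 g/day
Convert g to kg: 49632 / 1000 = 49.632 kg/day

49.632 kg/day


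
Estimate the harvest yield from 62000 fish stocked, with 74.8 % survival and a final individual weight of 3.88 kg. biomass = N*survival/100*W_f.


Survivors = 62000 * 74.8/100 = 46376 fish
Harvest biomass = survivors * W_f = 46376 * 3.88 = 179938.88 kg

179938.88 kg


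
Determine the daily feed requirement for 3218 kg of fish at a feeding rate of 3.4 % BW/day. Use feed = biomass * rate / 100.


Feeding rate fraction = 3.4% / 100 = 0.034
Daily feed = 3218 kg * 0.034 = 109.412 kg/day

109.412 kg/day


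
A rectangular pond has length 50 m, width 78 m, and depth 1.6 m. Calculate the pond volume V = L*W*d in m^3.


Base area = L * W = 50 * 78 = 3900 m^2
Volume = area * depth = 3900 * 1.6 = 6240 m^3

6240 m^3


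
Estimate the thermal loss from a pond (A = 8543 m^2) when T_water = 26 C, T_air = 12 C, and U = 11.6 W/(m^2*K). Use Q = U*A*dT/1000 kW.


Temperature difference dT = 26 - 12 = 14 K
Heat loss (W) = U * A * dT = 11.6 * 8543 * 14 = 1387383.2 W
Convert to kW: 1387383.2 / 1000 = 1387.3832 kW

1387.3832 kW


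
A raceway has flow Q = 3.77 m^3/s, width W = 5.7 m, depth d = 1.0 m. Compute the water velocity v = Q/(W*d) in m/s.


Cross-sectional area = W * d = 5.7 * 1.0 = 5.7 m^2
Velocity = Q / A = 3.77 / 5.7 = 0.661404 m/s

0.661404 m/s


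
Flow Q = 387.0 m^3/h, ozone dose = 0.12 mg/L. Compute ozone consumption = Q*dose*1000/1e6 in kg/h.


O3 demand (mg/h) = Q * dose * 1000 = 387.0 * 0.12 * 1000 = 46440 mg/h
Convert mg to kg: 46440 / 1e6 = 0.04644 kg/h

0.04644 kg/h


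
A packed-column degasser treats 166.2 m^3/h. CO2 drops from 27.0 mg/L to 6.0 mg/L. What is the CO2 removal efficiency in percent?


CO2_out / CO2_in = 6.0 / 27.0 = 0.22222222
Fraction remaining = 0.22222222
efficiency = (1 - 0.22222222) * 100 = 77.7778 %

77.7778 %


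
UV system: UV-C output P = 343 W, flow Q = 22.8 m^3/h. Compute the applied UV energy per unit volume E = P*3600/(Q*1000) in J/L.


Energy delivered per hour = 343 W * 3600 s = 1234800 J/h
Volume treated per hour = 22.8 m^3/h * 1000 = 22800 L/h
dose = 1234800 / 22800 = 54.1579 J/L

54.1579 J/L


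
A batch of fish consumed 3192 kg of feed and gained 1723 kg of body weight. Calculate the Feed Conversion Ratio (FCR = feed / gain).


FCR = feed consumed / weight gained
FCR = 3192 kg / 1723 kg = 1.85258

1.85258


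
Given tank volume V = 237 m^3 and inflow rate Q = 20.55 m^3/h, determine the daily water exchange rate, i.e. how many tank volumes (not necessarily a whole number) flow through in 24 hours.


Daily flow volume = 20.55 m^3/h * 24 h = 493.2 m^3/day
Exchanges = daily flow / tank volume = 493.2 / 237 = 2.08101 exchanges/day

2.08101 exchanges/day


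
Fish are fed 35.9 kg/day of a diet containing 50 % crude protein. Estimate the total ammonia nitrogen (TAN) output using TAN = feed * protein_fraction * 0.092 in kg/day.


Protein in feed = 35.9 * 50/100 = 17.95 kg/day
TAN = protein * 0.092 = 17.95 * 0.092 = 1.6514 kg/day

1.6514 kg/day


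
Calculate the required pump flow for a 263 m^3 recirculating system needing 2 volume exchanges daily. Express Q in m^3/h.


Daily recirculation volume = 263 m^3 * 2 = 526 m^3/day
Flow rate Q = daily volume / 24 h = 526 / 24 = 21.9167 m^3/h

21.9167 m^3/h


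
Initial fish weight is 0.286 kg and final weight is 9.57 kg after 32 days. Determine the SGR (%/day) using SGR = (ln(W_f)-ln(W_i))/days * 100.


ln(W_f) = ln(9.57) = 2.2586332
ln(W_i) = ln(0.286) = -1.2517635
ln(W_f) - ln(W_i) = 2.2586332 - -1.2517635 = 3.5103967
SGR = 3.5103967 / 32 * 100 = 10.97 %/day

10.97 %/day


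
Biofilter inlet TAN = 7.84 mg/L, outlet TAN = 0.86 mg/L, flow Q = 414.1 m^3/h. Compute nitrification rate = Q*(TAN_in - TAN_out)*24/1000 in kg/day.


Concentration drop: TAN_in - TAN_out = 7.84 - 0.86 = 6.98 mg/L
Hourly TAN removed = Q * dTAN = 414.1 m^3/h * 6.98 mg/L = 2890.418 g/h  (m^3/h * mg/L = g/h)
Daily TAN removed = 2890.418 * 24 = 69370.032 g/day
Convert to kg/day: 69370.032 / 1000 = 69.370032 kg/day

69.370032 kg/day


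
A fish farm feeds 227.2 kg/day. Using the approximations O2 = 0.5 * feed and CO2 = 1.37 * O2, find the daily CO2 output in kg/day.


O2 = 227.2 * 0.5 = 113.6
CO2 = 113.6 * 1.37 = 155.632

155.632 kg/day


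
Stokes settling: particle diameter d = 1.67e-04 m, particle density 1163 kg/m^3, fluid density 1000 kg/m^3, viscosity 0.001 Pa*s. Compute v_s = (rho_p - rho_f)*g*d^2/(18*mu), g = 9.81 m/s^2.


Density difference: rho_p - rho_f = 1163 - 1000 = 163 kg/m^3
d^2 = (1.67e-04)^2 = 2.7889e-08 m^2
Numerator = (rho_p - rho_f) * g * d^2 = 163 * 9.81 * 2.7889e-08 = 4.4595348e-05
Denominator = 18 * mu = 18 * 0.001 = 0.018
v_s = 4.4595348e-05 / 0.018 = 0.00247752 m/s
Check: Re = rho_f * v_s * d / mu = 1000 * 0.00247752 * 1.67e-04 / 0.001 = 0.414 < 1, so Stokes' law applies.

0.00247752 m/s


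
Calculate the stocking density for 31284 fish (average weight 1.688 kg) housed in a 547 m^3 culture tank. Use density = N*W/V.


Total biomass = 31284 fish * 1.688 kg = 52807.392 kg
Density = total biomass / volume = 52807.392 / 547 = 96.54 kg/m^3

96.54 kg/m^3


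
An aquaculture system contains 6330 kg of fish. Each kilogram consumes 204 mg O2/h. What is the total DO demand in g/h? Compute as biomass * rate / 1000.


Total O2 consumption (mg/h) = 6330 kg * 204 mg/(kg*h) = 1291320 mg/h
Convert to g/h: 1291320 / 1000 = 1291.32 g/h

1291.32 g/h


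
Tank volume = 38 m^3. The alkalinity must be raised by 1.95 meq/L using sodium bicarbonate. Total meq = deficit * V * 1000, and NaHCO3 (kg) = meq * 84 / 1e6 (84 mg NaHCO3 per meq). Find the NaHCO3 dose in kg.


Tank volume in L = 38 m^3 * 1000 = 38000 L
Total meq required = 1.95 meq/L * 38000 L = 74100 meq
NaHCO3 mass = 74100 meq * 84 mg/meq / 1e6 = 6.2244 kg

6.2244 kg


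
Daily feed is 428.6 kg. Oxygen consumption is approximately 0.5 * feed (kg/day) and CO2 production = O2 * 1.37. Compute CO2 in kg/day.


O2 = 428.6 * 0.5 = 214.3
CO2 = 214.3 * 1.37 = 293.591

293.591 kg/day


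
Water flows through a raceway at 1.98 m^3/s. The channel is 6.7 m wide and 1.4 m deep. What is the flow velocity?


Cross-sectional area = W * d = 6.7 * 1.4 = 9.38 m^2
Velocity = Q / A = 1.98 / 9.38 = 0.211087 m/s

0.211087 m/s


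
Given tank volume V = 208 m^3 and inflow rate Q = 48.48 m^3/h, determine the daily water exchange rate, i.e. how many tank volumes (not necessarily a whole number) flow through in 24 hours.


Daily flow volume = 48.48 m^3/h * 24 h = 1163.52 m^3/day
Exchanges = daily flow / tank volume = 1163.52 / 208 = 5.59385 exchanges/day

5.59385 exchanges/day


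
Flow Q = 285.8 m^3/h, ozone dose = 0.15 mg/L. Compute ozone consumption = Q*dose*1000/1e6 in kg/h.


O3 demand (mg/h) = Q * dose * 1000 = 285.8 * 0.15 * 1000 = 42870 mg/h
Convert mg to kg: 42870 / 1e6 = 0.04287 kg/h

0.04287 kg/h


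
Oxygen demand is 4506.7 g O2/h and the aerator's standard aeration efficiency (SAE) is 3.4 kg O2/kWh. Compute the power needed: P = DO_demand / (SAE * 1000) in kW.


SAE in g O2/kWh = 3.4 * 1000 = 3400 g/kWh
P = DO_demand / SAE_g = 4506.7 / 3400 = 1.3255 kW

1.3255 kW


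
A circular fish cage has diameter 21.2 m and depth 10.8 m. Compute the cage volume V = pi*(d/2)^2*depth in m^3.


r = d/2 = 21.2/2 = 10.6 m
Base area = pi*r^2 = pi*10.6^2 = 352.98935 m^2
Volume = 352.98935 * 10.8 = 3812.28 m^3

3812.28 m^3


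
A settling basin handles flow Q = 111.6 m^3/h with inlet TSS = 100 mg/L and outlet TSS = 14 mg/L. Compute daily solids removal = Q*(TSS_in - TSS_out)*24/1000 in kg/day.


Concentration drop: TSS_in - TSS_out = 100 - 14 = 86 mg/L
Hourly solids removed = Q * dTSS = 111.6 m^3/h * 86 mg/L = 9597.6 g/h  (m^3/h * mg/L = g/h)
Daily solids removed = 9597.6 * 24 = 230342.4 g/day
Convert g to kg: 230342.4 / 1000 = 230.3424 kg/day

230.3424 kg/day


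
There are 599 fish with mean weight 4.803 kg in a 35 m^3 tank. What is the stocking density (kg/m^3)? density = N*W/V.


Total biomass = 599 fish * 4.803 kg = 2876.997 kg
Density = total biomass / volume = 2876.997 / 35 = 82.1999 kg/m^3

82.1999 kg/m^3


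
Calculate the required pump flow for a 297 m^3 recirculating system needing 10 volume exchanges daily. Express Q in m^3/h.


Daily recirculation volume = 297 m^3 * 10 = 2970 m^3/day
Flow rate Q = daily volume / 24 h = 2970 / 24 = 123.75 m^3/h

123.75 m^3/h


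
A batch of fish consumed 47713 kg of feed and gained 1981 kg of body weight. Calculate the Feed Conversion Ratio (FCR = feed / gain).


FCR = feed consumed / weight gained
FCR = 47713 kg / 1981 kg = 24.0853

24.0853


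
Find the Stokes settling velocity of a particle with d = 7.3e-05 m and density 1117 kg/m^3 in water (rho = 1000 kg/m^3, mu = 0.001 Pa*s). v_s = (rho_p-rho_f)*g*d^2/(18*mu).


Density difference: rho_p - rho_f = 1117 - 1000 = 117 kg/m^3
d^2 = (7.3e-05)^2 = 5.329e-09 m^2
Numerator = (rho_p - rho_f) * g * d^2 = 117 * 9.81 * 5.329e-09 = 6.1164663e-06
Denominator = 18 * mu = 18 * 0.001 = 0.018
v_s = 6.1164663e-06 / 0.018 = 3.39804e-04 m/s
Check: Re = rho_f * v_s * d / mu = 1000 * 3.39804e-04 * 7.3e-05 / 0.001 = 0.0248 < 1, so Stokes' law applies.

3.39804e-04 m/s


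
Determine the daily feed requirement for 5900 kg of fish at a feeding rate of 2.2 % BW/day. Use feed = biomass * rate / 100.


Feeding rate fraction = 2.2% / 100 = 0.022
Daily feed = 5900 kg * 0.022 = 129.8 kg/day

129.8 kg/day


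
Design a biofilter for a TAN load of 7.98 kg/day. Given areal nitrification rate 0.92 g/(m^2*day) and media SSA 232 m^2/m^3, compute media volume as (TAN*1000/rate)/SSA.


A = 7.98*1000 / 0.92 = 8673.913 m^2
V = 8673.913 / 232 = 37.3876

37.3876 m^3


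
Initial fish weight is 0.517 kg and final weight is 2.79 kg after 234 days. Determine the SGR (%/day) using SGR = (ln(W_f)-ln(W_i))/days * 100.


ln(W_f) = ln(2.79) = 1.0260416
ln(W_i) = ln(0.517) = -0.6597124
ln(W_f) - ln(W_i) = 1.0260416 - -0.6597124 = 1.685754
SGR = 1.685754 / 234 * 100 = 0.720408 %/day

0.720408 %/day


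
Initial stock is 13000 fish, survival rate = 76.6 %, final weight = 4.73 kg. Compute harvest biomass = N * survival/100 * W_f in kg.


Survivors = 13000 * 76.6/100 = 9958 fish
Harvest biomass = survivors * W_f = 9958 * 4.73 = 47101.34 kg

47101.34 kg


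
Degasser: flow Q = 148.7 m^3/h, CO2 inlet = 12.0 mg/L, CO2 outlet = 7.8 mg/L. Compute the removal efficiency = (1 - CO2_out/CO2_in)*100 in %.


CO2_out / CO2_in = 7.8 / 12.0 = 0.65
Fraction remaining = 0.65
efficiency = (1 - 0.65) * 100 = 35 %

35 %


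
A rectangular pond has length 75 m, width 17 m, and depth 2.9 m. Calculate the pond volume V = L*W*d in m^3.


Base area = L * W = 75 * 17 = 1275 m^2
Volume = area * depth = 1275 * 2.9 = 3697.5 m^3

3697.5 m^3


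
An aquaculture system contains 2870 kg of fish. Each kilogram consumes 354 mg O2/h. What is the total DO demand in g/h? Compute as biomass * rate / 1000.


Total O2 consumption (mg/h) = 2870 kg * 354 mg/(kg*h) = 1015980 mg/h
Convert to g/h: 1015980 / 1000 = 1015.98 g/h

1015.98 g/h


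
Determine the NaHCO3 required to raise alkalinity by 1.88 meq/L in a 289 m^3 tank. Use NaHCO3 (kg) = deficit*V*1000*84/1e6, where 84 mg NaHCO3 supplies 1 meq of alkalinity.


Tank volume in L = 289 m^3 * 1000 = 289000 L
Total meq required = 1.88 meq/L * 289000 L = 543320 meq
NaHCO3 mass = 543320 meq * 84 mg/meq / 1e6 = 45.6389 kg

45.6389 kg


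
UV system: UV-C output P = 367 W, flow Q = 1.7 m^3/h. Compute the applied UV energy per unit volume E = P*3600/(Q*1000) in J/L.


Energy delivered per hour = 367 W * 3600 s = 1321200 J/h
Volume treated per hour = 1.7 m^3/h * 1000 = 1700 L/h
dose = 1321200 / 1700 = 777.176 J/L

777.176 J/L


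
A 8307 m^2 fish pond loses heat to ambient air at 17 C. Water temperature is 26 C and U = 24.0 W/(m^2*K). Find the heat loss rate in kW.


Temperature difference dT = 26 - 17 = 9 K
Heat loss (W) = U * A * dT = 24.0 * 8307 * 9 = 1794312 W
Convert to kW: 1794312 / 1000 = 1794.312 kW

1794.312 kW


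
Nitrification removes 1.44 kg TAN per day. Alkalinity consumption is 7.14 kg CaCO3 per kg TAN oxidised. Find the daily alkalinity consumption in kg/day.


Alkalinity factor: 7.14 kg CaCO3 consumed per kg TAN nitrified
alk = 1.44 kg TAN * 7.14 = 10.2816 kg CaCO3/day

10.2816 kg CaCO3/day


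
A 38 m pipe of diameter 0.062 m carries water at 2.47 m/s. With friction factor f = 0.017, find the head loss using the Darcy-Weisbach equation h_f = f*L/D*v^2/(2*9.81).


v^2 = 2.47^2 = 6.1009 m^2/s^2
L/D = 38/0.062 = 612.90323
h_f = f*(L/D)*v^2/(2g) = 0.017 * 612.90323 * 6.1009 / 19.62 = 3.23993 m

3.23993 m


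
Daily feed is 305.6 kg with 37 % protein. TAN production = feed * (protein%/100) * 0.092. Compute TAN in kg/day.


Protein in feed = 305.6 * 37/100 = 113.072 kg/day
TAN = protein * 0.092 = 113.072 * 0.092 = 10.402624 kg/day

10.402624 kg/day


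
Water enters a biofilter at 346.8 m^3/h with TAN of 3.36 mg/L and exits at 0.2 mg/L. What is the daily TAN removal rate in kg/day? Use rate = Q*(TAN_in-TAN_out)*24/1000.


Concentration drop: TAN_in - TAN_out = 3.36 - 0.2 = 3.16 mg/L
Hourly TAN removed = Q * dTAN = 346.8 m^3/h * 3.16 mg/L = 1095.888 g/h  (m^3/h * mg/L = g/h)
Daily TAN removed = 1095.888 * 24 = 26301.312 g/day
Convert to kg/day: 26301.312 / 1000 = 26.301312 kg/day

26.301312 kg/day


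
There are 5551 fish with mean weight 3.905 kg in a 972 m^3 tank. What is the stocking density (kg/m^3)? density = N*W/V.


Total biomass = 5551 fish * 3.905 kg = 21676.655 kg
Density = total biomass / volume = 21676.655 / 972 = 22.3011 kg/m^3

22.3011 kg/m^3


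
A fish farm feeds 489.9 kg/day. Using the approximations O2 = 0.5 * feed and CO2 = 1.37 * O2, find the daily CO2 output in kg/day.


O2 = 489.9 * 0.5 = 244.95
CO2 = 244.95 * 1.37 = 335.5815

335.5815 kg/day


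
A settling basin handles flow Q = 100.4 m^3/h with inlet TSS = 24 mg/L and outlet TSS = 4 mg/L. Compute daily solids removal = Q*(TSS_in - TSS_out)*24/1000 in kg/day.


Concentration drop: TSS_in - TSS_out = 24 - 4 = 20 mg/L
Hourly solids removed = Q * dTSS = 100.4 m^3/h * 20 mg/L = 2008 g/h  (m^3/h * mg/L = g/h)
Daily solids removed = 2008 * 24 = 48192 g/day
Convert g to kg: 48192 / 1000 = 48.192 kg/day

48.192 kg/day


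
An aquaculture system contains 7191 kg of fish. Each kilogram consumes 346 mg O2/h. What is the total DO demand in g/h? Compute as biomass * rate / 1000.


Total O2 consumption (mg/h) = 7191 kg * 346 mg/(kg*h) = 2488086 mg/h
Convert to g/h: 2488086 / 1000 = 2488.086 g/h

2488.086 g/h


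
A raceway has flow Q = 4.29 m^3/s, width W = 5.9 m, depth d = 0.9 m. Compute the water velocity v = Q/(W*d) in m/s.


Cross-sectional area = W * d = 5.9 * 0.9 = 5.31 m^2
Velocity = Q / A = 4.29 / 5.31 = 0.80791 m/s

0.80791 m/s


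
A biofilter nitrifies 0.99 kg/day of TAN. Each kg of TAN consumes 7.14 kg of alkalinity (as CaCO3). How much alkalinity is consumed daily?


Alkalinity factor: 7.14 kg CaCO3 consumed per kg TAN nitrified
alk = 0.99 kg TAN * 7.14 = 7.0686 kg CaCO3/day

7.0686 kg CaCO3/day


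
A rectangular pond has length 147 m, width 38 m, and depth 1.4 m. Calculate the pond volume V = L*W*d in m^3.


Base area = L * W = 147 * 38 = 5586 m^2
Volume = area * depth = 5586 * 1.4 = 7820.4 m^3

7820.4 m^3


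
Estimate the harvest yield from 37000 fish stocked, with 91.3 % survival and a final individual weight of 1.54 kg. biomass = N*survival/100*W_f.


Survivors = 37000 * 91.3/100 = 33781 fish
Harvest biomass = survivors * W_f = 33781 * 1.54 = 52022.74 kg

52022.74 kg


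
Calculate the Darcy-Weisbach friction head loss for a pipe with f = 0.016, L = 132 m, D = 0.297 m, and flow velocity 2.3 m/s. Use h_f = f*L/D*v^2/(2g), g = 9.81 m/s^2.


v^2 = 2.3^2 = 5.29 m^2/s^2
L/D = 132/0.297 = 444.44444
h_f = f*(L/D)*v^2/(2g) = 0.016 * 444.44444 * 5.29 / 19.62 = 1.91732 m

1.91732 m


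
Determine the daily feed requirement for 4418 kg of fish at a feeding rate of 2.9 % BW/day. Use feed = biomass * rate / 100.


Feeding rate fraction = 2.9% / 100 = 0.029
Daily feed = 4418 kg * 0.029 = 128.122 kg/day

128.122 kg/day


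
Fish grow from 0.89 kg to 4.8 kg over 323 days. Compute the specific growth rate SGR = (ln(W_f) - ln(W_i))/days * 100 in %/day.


ln(W_f) = ln(4.8) = 1.5686159
ln(W_i) = ln(0.89) = -0.11653382
ln(W_f) - ln(W_i) = 1.5686159 - -0.11653382 = 1.6851497
SGR = 1.6851497 / 323 * 100 = 0.521718 %/day

0.521718 %/day


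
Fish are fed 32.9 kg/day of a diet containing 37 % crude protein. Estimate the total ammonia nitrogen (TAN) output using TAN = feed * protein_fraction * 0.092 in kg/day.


Protein in feed = 32.9 * 37/100 = 12.173 kg/day
TAN = protein * 0.092 = 12.173 * 0.092 = 1.119916 kg/day

1.119916 kg/day


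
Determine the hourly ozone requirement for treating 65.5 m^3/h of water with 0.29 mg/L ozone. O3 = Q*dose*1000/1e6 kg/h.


O3 demand (mg/h) = Q * dose * 1000 = 65.5 * 0.29 * 1000 = 18995 mg/h
Convert mg to kg: 18995 / 1e6 = 0.018995 kg/h

0.018995 kg/h


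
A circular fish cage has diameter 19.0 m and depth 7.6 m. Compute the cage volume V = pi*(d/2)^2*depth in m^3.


r = d/2 = 19.0/2 = 9.5 m
Base area = pi*r^2 = pi*9.5^2 = 283.52874 m^2
Volume = 283.52874 * 7.6 = 2154.82 m^3

2154.82 m^3


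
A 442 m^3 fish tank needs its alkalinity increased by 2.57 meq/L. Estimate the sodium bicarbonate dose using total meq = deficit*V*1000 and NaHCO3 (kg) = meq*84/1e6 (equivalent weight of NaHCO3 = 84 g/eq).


Tank volume in L = 442 m^3 * 1000 = 442000 L
Total meq required = 2.57 meq/L * 442000 L = 1135940 meq
NaHCO3 mass = 1135940 meq * 84 mg/meq / 1e6 = 95.419 kg

95.419 kg


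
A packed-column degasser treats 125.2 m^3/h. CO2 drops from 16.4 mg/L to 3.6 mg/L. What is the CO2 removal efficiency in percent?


CO2_out / CO2_in = 3.6 / 16.4 = 0.2195122
Fraction remaining = 0.2195122
efficiency = (1 - 0.2195122) * 100 = 78.0488 %

78.0488 %


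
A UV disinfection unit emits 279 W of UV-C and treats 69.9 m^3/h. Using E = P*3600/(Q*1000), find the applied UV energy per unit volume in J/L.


Energy delivered per hour = 279 W * 3600 s = 1004400 J/h
Volume treated per hour = 69.9 m^3/h * 1000 = 69900 L/h
dose = 1004400 / 69900 = 14.3691 J/L

14.3691 J/L


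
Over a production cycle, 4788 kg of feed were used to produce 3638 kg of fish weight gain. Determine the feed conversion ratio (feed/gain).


FCR = feed consumed / weight gained
FCR = 4788 kg / 3638 kg = 1.31611

1.31611


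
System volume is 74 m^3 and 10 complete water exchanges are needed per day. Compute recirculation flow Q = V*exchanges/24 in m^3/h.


Daily recirculation volume = 74 m^3 * 10 = 740 m^3/day
Flow rate Q = daily volume / 24 h = 740 / 24 = 30.8333 m^3/h

30.8333 m^3/h


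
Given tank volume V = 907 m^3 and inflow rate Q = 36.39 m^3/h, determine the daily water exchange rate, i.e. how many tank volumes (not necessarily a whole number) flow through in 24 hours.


Daily flow volume = 36.39 m^3/h * 24 h = 873.36 m^3/day
Exchanges = daily flow / tank volume = 873.36 / 907 = 0.962911 exchanges/day

0.962911 exchanges/day


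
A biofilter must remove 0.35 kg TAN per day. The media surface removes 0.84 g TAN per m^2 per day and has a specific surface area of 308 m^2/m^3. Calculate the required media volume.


A = 0.35*1000 / 0.84 = 416.66667 m^2
V = 416.66667 / 308 = 1.35281

1.35281 m^3


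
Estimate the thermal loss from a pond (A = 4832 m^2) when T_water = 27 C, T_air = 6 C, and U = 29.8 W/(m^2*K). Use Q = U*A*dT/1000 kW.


Temperature difference dT = 27 - 6 = 21 K
Heat loss (W) = U * A * dT = 29.8 * 4832 * 21 = 3023865.6 W
Convert to kW: 3023865.6 / 1000 = 3023.8656 kW

3023.8656 kW


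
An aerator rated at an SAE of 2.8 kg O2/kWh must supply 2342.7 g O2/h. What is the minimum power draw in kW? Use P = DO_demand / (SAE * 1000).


SAE in g O2/kWh = 2.8 * 1000 = 2800 g/kWh
P = DO_demand / SAE_g = 2342.7 / 2800 = 0.836679 kW

0.836679 kW


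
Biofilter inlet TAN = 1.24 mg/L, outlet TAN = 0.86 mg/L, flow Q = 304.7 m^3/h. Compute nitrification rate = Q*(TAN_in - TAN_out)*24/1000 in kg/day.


Concentration drop: TAN_in - TAN_out = 1.24 - 0.86 = 0.38 mg/L
Hourly TAN removed = Q * dTAN = 304.7 m^3/h * 0.38 mg/L = 115.786 g/h  (m^3/h * mg/L = g/h)
Daily TAN removed = 115.786 * 24 = 2778.864 g/day
Convert to kg/day: 2778.864 / 1000 = 2.778864 kg/day

2.778864 kg/day


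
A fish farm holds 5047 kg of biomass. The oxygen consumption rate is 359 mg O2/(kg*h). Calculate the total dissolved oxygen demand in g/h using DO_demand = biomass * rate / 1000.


Total O2 consumption (mg/h) = 5047 kg * 359 mg/(kg*h) = 1811873 mg/h
Convert to g/h: 1811873 / 1000 = 1811.873 g/h

1811.873 g/h


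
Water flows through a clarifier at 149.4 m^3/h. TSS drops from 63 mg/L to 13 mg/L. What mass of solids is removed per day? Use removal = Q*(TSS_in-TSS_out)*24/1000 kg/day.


Concentration drop: TSS_in - TSS_out = 63 - 13 = 50 mg/L
Hourly solids removed = Q * dTSS = 149.4 m^3/h * 50 mg/L = 7470 g/h  (m^3/h * mg/L = g/h)
Daily solids removed = 7470 * 24 = 179280 g/day
Convert g to kg: 179280 / 1000 = 179.28 kg/day

179.28 kg/day


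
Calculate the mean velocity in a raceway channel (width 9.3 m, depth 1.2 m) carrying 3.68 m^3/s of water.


Cross-sectional area = W * d = 9.3 * 1.2 = 11.16 m^2
Velocity = Q / A = 3.68 / 11.16 = 0.329749 m/s

0.329749 m/s


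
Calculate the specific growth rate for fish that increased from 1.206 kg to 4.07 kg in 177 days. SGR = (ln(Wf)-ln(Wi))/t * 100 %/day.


ln(W_f) = ln(4.07) = 1.403643
ln(W_i) = ln(1.206) = 0.1873091
ln(W_f) - ln(W_i) = 1.403643 - 0.1873091 = 1.2163339
SGR = 1.2163339 / 177 * 100 = 0.687194 %/day

0.687194 %/day


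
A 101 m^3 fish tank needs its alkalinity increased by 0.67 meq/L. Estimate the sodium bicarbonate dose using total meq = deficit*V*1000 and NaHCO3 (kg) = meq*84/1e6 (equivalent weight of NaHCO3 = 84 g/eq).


Tank volume in L = 101 m^3 * 1000 = 101000 L
Total meq required = 0.67 meq/L * 101000 L = 67670 meq
NaHCO3 mass = 67670 meq * 84 mg/meq / 1e6 = 5.68428 kg

5.68428 kg


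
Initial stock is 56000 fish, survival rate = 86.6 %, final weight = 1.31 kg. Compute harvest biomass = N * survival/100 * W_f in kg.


Survivors = 56000 * 86.6/100 = 48496 fish
Harvest biomass = survivors * W_f = 48496 * 1.31 = 63529.76 kg

63529.76 kg


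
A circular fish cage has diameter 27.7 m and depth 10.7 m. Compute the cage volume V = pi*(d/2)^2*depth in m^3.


r = d/2 = 27.7/2 = 13.85 m
Base area = pi*r^2 = pi*13.85^2 = 602.62816 m^2
Volume = 602.62816 * 10.7 = 6448.12 m^3

6448.12 m^3


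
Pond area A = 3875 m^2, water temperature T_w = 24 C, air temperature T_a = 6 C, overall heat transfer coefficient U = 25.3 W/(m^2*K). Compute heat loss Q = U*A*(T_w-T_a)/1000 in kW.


Temperature difference dT = 24 - 6 = 18 K
Heat loss (W) = U * A * dT = 25.3 * 3875 * 18 = 1764675 W
Convert to kW: 1764675 / 1000 = 1764.675 kW

1764.675 kW


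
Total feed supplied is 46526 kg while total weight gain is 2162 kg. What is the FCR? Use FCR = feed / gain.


FCR = feed consumed / weight gained
FCR = 46526 kg / 2162 kg = 21.5199

21.5199


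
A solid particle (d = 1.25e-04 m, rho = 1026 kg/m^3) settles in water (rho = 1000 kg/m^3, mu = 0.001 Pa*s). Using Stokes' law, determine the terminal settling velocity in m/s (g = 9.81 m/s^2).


Density difference: rho_p - rho_f = 1026 - 1000 = 26 kg/m^3
d^2 = (1.25e-04)^2 = 1.5625e-08 m^2
Numerator = (rho_p - rho_f) * g * d^2 = 26 * 9.81 * 1.5625e-08 = 3.9853125e-06
Denominator = 18 * mu = 18 * 0.001 = 0.018
v_s = 3.9853125e-06 / 0.018 = 2.21406e-04 m/s
Check: Re = rho_f * v_s * d / mu = 1000 * 2.21406e-04 * 1.25e-04 / 0.001 = 0.0277 < 1, so Stokes' law applies.

2.21406e-04 m/s


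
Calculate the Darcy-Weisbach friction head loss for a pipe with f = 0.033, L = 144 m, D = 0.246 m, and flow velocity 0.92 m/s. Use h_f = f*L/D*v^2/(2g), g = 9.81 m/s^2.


v^2 = 0.92^2 = 0.8464 m^2/s^2
L/D = 144/0.246 = 585.36585
h_f = f*(L/D)*v^2/(2g) = 0.033 * 585.36585 * 0.8464 / 19.62 = 0.833332 m

0.833332 m


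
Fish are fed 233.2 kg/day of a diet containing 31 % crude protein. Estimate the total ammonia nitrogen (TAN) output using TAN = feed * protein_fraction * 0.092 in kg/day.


Protein in feed = 233.2 * 31/100 = 72.292 kg/day
TAN = protein * 0.092 = 72.292 * 0.092 = 6.650864 kg/day

6.650864 kg/day


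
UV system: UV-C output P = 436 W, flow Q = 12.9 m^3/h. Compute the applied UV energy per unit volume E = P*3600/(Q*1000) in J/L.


Energy delivered per hour = 436 W * 3600 s = 1569600 J/h
Volume treated per hour = 12.9 m^3/h * 1000 = 12900 L/h
dose = 1569600 / 12900 = 121.674 J/L

121.674 J/L


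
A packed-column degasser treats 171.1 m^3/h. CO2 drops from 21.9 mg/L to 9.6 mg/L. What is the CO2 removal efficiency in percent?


CO2_out / CO2_in = 9.6 / 21.9 = 0.43835616
Fraction remaining = 0.43835616
efficiency = (1 - 0.43835616) * 100 = 56.1644 %

56.1644 %


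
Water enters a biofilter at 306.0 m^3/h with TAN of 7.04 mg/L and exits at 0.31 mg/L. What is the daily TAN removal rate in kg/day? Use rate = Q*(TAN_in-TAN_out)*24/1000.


Concentration drop: TAN_in - TAN_out = 7.04 - 0.31 = 6.73 mg/L
Hourly TAN removed = Q * dTAN = 306.0 m^3/h * 6.73 mg/L = 2059.38 g/h  (m^3/h * mg/L = g/h)
Daily TAN removed = 2059.38 * 24 = 49425.12 g/day
Convert to kg/day: 49425.12 / 1000 = 49.42512 kg/day

49.42512 kg/day


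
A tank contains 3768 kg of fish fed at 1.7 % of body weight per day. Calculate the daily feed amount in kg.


Feeding rate fraction = 1.7% / 100 = 0.017
Daily feed = 3768 kg * 0.017 = 64.056 kg/day

64.056 kg/day


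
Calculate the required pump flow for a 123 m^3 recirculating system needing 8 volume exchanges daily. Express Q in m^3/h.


Daily recirculation volume = 123 m^3 * 8 = 984 m^3/day
Flow rate Q = daily volume / 24 h = 984 / 24 = 41 m^3/h

41 m^3/h


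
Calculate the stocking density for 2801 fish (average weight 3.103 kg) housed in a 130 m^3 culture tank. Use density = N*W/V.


Total biomass = 2801 fish * 3.103 kg = 8691.503 kg
Density = total biomass / volume = 8691.503 / 130 = 66.8577 kg/m^3

66.8577 kg/m^3


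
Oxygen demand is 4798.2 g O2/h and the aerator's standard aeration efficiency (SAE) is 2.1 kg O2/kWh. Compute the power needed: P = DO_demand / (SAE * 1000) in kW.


SAE in g O2/kWh = 2.1 * 1000 = 2100 g/kWh
P = DO_demand / SAE_g = 4798.2 / 2100 = 2.28486 kW

2.28486 kW


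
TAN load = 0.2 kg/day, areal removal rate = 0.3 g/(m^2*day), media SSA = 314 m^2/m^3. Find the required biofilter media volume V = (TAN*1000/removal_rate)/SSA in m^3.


A = 0.2*1000 / 0.3 = 666.66667 m^2
V = 666.66667 / 314 = 2.12314

2.12314 m^3


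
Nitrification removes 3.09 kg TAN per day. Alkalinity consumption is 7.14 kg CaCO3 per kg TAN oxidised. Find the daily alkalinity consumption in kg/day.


Alkalinity factor: 7.14 kg CaCO3 consumed per kg TAN nitrified
alk = 3.09 kg TAN * 7.14 = 22.0626 kg CaCO3/day

22.0626 kg CaCO3/day


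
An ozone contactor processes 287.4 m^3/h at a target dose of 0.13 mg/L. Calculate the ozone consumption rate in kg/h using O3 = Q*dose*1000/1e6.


O3 demand (mg/h) = Q * dose * 1000 = 287.4 * 0.13 * 1000 = 37362 mg/h
Convert mg to kg: 37362 / 1e6 = 0.037362 kg/h

0.037362 kg/h


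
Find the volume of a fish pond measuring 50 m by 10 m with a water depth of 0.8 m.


Base area = L * W = 50 * 10 = 500 m^2
Volume = area * depth = 500 * 0.8 = 400 m^3

400 m^3


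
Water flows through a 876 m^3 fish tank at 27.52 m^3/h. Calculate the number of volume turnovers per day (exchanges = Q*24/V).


Daily flow volume = 27.52 m^3/h * 24 h = 660.48 m^3/day
Exchanges = daily flow / tank volume = 660.48 / 876 = 0.753973 exchanges/day

0.753973 exchanges/day


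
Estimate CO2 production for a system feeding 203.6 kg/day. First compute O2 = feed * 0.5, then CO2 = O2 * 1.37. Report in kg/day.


O2 = 203.6 * 0.5 = 101.8
CO2 = 101.8 * 1.37 = 139.466

139.466 kg/day


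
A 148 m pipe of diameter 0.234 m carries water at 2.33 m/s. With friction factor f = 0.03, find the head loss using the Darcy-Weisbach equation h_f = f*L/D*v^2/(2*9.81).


v^2 = 2.33^2 = 5.4289 m^2/s^2
L/D = 148/0.234 = 632.47863
h_f = f*(L/D)*v^2/(2g) = 0.03 * 632.47863 * 5.4289 / 19.62 = 5.25025 m

5.25025 m


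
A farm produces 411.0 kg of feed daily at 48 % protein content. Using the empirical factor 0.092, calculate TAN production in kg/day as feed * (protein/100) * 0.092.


Protein in feed = 411.0 * 48/100 = 197.28 kg/day
TAN = protein * 0.092 = 197.28 * 0.092 = 18.14976 kg/day

18.14976 kg/day


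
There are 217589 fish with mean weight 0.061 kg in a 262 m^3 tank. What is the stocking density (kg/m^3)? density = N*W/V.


Total biomass = 217589 fish * 0.061 kg = 13272.929 kg
Density = total biomass / volume = 13272.929 / 262 = 50.66 kg/m^3

50.66 kg/m^3


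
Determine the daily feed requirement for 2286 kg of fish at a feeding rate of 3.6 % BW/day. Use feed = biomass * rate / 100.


Feeding rate fraction = 3.6% / 100 = 0.036
Daily feed = 2286 kg * 0.036 = 82.296 kg/day

82.296 kg/day


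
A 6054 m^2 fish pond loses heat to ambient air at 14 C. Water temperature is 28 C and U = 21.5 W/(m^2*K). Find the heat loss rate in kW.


Temperature difference dT = 28 - 14 = 14 K
Heat loss (W) = U * A * dT = 21.5 * 6054 * 14 = 1822254 W
Convert to kW: 1822254 / 1000 = 1822.254 kW

1822.254 kW


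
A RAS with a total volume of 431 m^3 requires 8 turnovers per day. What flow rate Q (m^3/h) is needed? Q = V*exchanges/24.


Daily recirculation volume = 431 m^3 * 8 = 3448 m^3/day
Flow rate Q = daily volume / 24 h = 3448 / 24 = 143.667 m^3/h

143.667 m^3/h


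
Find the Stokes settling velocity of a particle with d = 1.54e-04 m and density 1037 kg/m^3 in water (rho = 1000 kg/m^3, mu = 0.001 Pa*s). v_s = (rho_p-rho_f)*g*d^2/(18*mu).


Density difference: rho_p - rho_f = 1037 - 1000 = 37 kg/m^3
d^2 = (1.54e-04)^2 = 2.3716e-08 m^2
Numerator = (rho_p - rho_f) * g * d^2 = 37 * 9.81 * 2.3716e-08 = 8.6081965e-06
Denominator = 18 * mu = 18 * 0.001 = 0.018
v_s = 8.6081965e-06 / 0.018 = 4.78233e-04 m/s
Check: Re = rho_f * v_s * d / mu = 1000 * 4.78233e-04 * 1.54e-04 / 0.001 = 0.0736 < 1, so Stokes' law applies.

4.78233e-04 m/s


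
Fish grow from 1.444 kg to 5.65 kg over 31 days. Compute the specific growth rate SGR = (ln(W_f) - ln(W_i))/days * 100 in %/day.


ln(W_f) = ln(5.65) = 1.7316555
ln(W_i) = ln(1.444) = 0.36741704
ln(W_f) - ln(W_i) = 1.7316555 - 0.36741704 = 1.3642385
SGR = 1.3642385 / 31 * 100 = 4.40077 %/day

4.40077 %/day


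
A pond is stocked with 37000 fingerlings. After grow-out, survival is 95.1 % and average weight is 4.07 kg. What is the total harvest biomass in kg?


Survivors = 37000 * 95.1/100 = 35187 fish
Harvest biomass = survivors * W_f = 35187 * 4.07 = 143211.09 kg

143211.09 kg


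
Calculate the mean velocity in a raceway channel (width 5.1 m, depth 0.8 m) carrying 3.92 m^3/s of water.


Cross-sectional area = W * d = 5.1 * 0.8 = 4.08 m^2
Velocity = Q / A = 3.92 / 4.08 = 0.960784 m/s

0.960784 m/s


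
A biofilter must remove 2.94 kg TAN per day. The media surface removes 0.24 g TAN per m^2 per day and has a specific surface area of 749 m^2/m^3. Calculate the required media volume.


A = 2.94*1000 / 0.24 = 12250 m^2
V = 12250 / 749 = 16.3551

16.3551 m^3


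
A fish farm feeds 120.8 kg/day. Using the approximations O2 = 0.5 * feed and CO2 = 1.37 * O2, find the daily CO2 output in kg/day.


O2 = 120.8 * 0.5 = 60.4
CO2 = 60.4 * 1.37 = 82.748

82.748 kg/day


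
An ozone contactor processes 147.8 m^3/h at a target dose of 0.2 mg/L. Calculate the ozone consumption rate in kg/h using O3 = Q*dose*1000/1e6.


O3 demand (mg/h) = Q * dose * 1000 = 147.8 * 0.2 * 1000 = 29560 mg/h
Convert mg to kg: 29560 / 1e6 = 0.02956 kg/h

0.02956 kg/h


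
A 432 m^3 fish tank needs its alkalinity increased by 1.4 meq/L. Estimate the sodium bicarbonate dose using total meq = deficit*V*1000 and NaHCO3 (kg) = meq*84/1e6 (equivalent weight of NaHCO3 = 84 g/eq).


Tank volume in L = 432 m^3 * 1000 = 432000 L
Total meq required = 1.4 meq/L * 432000 L = 604800 meq
NaHCO3 mass = 604800 meq * 84 mg/meq / 1e6 = 50.8032 kg

50.8032 kg


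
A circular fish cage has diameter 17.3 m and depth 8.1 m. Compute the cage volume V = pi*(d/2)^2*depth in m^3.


r = d/2 = 17.3/2 = 8.65 m
Base area = pi*r^2 = pi*8.65^2 = 235.06182 m^2
Volume = 235.06182 * 8.1 = 1904 m^3

1904 m^3


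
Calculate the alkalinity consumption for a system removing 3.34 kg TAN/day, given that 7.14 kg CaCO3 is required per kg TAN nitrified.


Alkalinity factor: 7.14 kg CaCO3 consumed per kg TAN nitrified
alk = 3.34 kg TAN * 7.14 = 23.8476 kg CaCO3/day

23.8476 kg CaCO3/day


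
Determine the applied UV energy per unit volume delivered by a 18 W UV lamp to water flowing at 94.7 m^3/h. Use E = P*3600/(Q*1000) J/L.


Energy delivered per hour = 18 W * 3600 s = 64800 J/h
Volume treated per hour = 94.7 m^3/h * 1000 = 94700 L/h
dose = 64800 / 94700 = 0.684266 J/L

0.684266 J/L


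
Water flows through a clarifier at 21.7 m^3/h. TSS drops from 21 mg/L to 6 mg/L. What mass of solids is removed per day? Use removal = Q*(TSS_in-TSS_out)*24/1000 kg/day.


Concentration drop: TSS_in - TSS_out = 21 - 6 = 15 mg/L
Hourly solids removed = Q * dTSS = 21.7 m^3/h * 15 mg/L = 325.5 g/h  (m^3/h * mg/L = g/h)
Daily solids removed = 325.5 * 24 = 7812 g/day
Convert g to kg: 7812 / 1000 = 7.812 kg/day

7.812 kg/day


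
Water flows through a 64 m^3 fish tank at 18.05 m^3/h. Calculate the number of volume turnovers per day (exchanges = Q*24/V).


Daily flow volume = 18.05 m^3/h * 24 h = 433.2 m^3/day
Exchanges = daily flow / tank volume = 433.2 / 64 = 6.76875 exchanges/day

6.76875 exchanges/day


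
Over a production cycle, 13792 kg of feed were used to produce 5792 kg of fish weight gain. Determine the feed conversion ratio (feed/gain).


FCR = feed consumed / weight gained
FCR = 13792 kg / 5792 kg = 2.38122

2.38122


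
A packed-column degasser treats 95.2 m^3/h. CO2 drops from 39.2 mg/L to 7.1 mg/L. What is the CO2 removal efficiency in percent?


CO2_out / CO2_in = 7.1 / 39.2 = 0.18112245
Fraction remaining = 0.18112245
efficiency = (1 - 0.18112245) * 100 = 81.8878 %

81.8878 %


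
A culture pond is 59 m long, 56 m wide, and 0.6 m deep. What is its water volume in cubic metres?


Base area = L * W = 59 * 56 = 3304 m^2
Volume = area * depth = 3304 * 0.6 = 1982.4 m^3

1982.4 m^3


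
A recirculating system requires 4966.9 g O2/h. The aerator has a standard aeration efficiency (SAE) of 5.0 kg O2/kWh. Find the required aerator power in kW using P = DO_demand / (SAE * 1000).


SAE in g O2/kWh = 5.0 * 1000 = 5000 g/kWh
P = DO_demand / SAE_g = 4966.9 / 5000 = 0.99338 kW

0.99338 kW


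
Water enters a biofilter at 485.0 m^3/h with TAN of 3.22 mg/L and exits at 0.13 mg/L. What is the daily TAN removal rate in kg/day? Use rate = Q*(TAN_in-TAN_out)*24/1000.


Concentration drop: TAN_in - TAN_out = 3.22 - 0.13 = 3.09 mg/L
Hourly TAN removed = Q * dTAN = 485.0 m^3/h * 3.09 mg/L = 1498.65 g/h  (m^3/h * mg/L = g/h)
Daily TAN removed = 1498.65 * 24 = 35967.6 g/day
Convert to kg/day: 35967.6 / 1000 = 35.9676 kg/day

35.9676 kg/day


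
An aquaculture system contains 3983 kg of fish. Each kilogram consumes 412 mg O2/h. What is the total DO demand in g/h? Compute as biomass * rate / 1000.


Total O2 consumption (mg/h) = 3983 kg * 412 mg/(kg*h) = 1640996 mg/h
Convert to g/h: 1640996 / 1000 = 1640.996 g/h

1640.996 g/h


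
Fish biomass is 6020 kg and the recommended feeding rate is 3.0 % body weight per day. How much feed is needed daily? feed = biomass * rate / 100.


Feeding rate fraction = 3.0% / 100 = 0.03
Daily feed = 6020 kg * 0.03 = 180.6 kg/day

180.6 kg/day


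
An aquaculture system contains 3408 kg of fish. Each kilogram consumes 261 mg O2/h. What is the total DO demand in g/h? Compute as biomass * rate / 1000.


Total O2 consumption (mg/h) = 3408 kg * 261 mg/(kg*h) = 889488 mg/h
Convert to g/h: 889488 / 1000 = 889.488 g/h

889.488 g/h


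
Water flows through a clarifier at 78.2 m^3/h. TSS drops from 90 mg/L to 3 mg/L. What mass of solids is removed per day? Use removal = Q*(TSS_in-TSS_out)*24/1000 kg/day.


Concentration drop: TSS_in - TSS_out = 90 - 3 = 87 mg/L
Hourly solids removed = Q * dTSS = 78.2 m^3/h * 87 mg/L = 6803.4 g/h  (m^3/h * mg/L = g/h)
Daily solids removed = 6803.4 * 24 = 163281.6 g/day
Convert g to kg: 163281.6 / 1000 = 163.2816 kg/day

163.2816 kg/day


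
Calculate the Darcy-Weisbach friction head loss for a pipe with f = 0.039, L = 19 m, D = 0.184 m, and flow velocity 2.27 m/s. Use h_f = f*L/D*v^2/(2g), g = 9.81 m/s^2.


v^2 = 2.27^2 = 5.1529 m^2/s^2
L/D = 19/0.184 = 103.26087
h_f = f*(L/D)*v^2/(2g) = 0.039 * 103.26087 * 5.1529 / 19.62 = 1.05768 m

1.05768 m


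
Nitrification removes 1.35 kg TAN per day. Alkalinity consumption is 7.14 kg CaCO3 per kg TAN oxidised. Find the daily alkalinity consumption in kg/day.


Alkalinity factor: 7.14 kg CaCO3 consumed per kg TAN nitrified
alk = 1.35 kg TAN * 7.14 = 9.639 kg CaCO3/day

9.639 kg CaCO3/day


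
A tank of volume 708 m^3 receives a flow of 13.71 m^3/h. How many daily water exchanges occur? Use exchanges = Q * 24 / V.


Daily flow volume = 13.71 m^3/h * 24 h = 329.04 m^3/day
Exchanges = daily flow / tank volume = 329.04 / 708 = 0.464746 exchanges/day

0.464746 exchanges/day
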